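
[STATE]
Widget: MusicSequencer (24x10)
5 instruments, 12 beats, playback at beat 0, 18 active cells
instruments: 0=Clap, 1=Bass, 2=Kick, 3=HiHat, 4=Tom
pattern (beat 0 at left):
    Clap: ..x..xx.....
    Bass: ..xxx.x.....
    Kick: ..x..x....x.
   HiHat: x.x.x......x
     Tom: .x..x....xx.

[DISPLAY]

      ▼12345678901      
  Clap··█··██·····      
  Bass··███·█·····      
  Kick··█··█····█·      
 HiHat█·█·█······█      
   Tom·█··█····██·      
                        
                        
                        
                        


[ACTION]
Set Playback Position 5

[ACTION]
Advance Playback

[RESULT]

      012345▼78901      
  Clap··█··██·····      
  Bass··███·█·····      
  Kick··█··█····█·      
 HiHat█·█·█······█      
   Tom·█··█····██·      
                        
                        
                        
                        


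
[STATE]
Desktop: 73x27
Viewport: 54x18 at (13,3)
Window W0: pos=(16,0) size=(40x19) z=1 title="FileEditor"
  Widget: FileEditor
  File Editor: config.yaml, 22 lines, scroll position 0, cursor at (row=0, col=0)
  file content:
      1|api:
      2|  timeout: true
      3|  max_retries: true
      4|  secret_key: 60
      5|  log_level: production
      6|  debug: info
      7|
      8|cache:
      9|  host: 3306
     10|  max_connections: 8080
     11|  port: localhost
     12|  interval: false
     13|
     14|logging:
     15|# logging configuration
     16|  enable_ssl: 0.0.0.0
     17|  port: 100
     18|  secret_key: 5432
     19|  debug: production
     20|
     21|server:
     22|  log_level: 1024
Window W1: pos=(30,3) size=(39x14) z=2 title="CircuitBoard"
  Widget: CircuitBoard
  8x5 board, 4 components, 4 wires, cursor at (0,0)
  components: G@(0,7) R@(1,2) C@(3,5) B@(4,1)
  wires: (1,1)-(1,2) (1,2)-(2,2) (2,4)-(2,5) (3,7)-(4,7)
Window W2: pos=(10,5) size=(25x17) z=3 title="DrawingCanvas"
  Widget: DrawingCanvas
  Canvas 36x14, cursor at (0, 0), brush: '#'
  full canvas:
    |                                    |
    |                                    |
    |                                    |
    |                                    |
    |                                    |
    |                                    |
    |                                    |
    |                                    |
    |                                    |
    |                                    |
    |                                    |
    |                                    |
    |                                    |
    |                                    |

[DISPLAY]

   ┃█pi:         ┏━━━━━━━━━━━━━━━━━━━━━━━━━━━━━━━━━━━━
   ┃  timeout: tr┃ CircuitBoard                       
━━━━━━━━━━━━━━━━━━━━━┓────────────────────────────────
rawingCanvas         ┃ 1 2 3 4 5 6 7                  
─────────────────────┨.]                          G   
                     ┃                                
                     ┃    · ─ R                       
                     ┃        │                       
                     ┃        ·       · ─ ·           
                     ┃                                
                     ┃                    C       ·   
                     ┃                            │   
                     ┃    B                       ·   
                     ┃━━━━━━━━━━━━━━━━━━━━━━━━━━━━━━━━
                     ┃ation              ▼┃           
                     ┃━━━━━━━━━━━━━━━━━━━━┛           
                     ┃                                
                     ┃                                


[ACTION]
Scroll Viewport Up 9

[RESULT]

   ┏━━━━━━━━━━━━━━━━━━━━━━━━━━━━━━━━━━━━━━┓           
   ┃ FileEditor                           ┃           
   ┠──────────────────────────────────────┨           
   ┃█pi:         ┏━━━━━━━━━━━━━━━━━━━━━━━━━━━━━━━━━━━━
   ┃  timeout: tr┃ CircuitBoard                       
━━━━━━━━━━━━━━━━━━━━━┓────────────────────────────────
rawingCanvas         ┃ 1 2 3 4 5 6 7                  
─────────────────────┨.]                          G   
                     ┃                                
                     ┃    · ─ R                       
                     ┃        │                       
                     ┃        ·       · ─ ·           
                     ┃                                
                     ┃                    C       ·   
                     ┃                            │   
                     ┃    B                       ·   
                     ┃━━━━━━━━━━━━━━━━━━━━━━━━━━━━━━━━
                     ┃ation              ▼┃           


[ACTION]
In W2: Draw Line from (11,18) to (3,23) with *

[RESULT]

   ┏━━━━━━━━━━━━━━━━━━━━━━━━━━━━━━━━━━━━━━┓           
   ┃ FileEditor                           ┃           
   ┠──────────────────────────────────────┨           
   ┃█pi:         ┏━━━━━━━━━━━━━━━━━━━━━━━━━━━━━━━━━━━━
   ┃  timeout: tr┃ CircuitBoard                       
━━━━━━━━━━━━━━━━━━━━━┓────────────────────────────────
rawingCanvas         ┃ 1 2 3 4 5 6 7                  
─────────────────────┨.]                          G   
                     ┃                                
                     ┃    · ─ R                       
                     ┃        │                       
                     ┃        ·       · ─ ·           
                    *┃                                
                    *┃                    C       ·   
                   * ┃                            │   
                  *  ┃    B                       ·   
                  *  ┃━━━━━━━━━━━━━━━━━━━━━━━━━━━━━━━━
                 *   ┃ation              ▼┃           


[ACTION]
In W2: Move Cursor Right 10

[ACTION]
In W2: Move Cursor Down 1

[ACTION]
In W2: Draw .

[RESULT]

   ┏━━━━━━━━━━━━━━━━━━━━━━━━━━━━━━━━━━━━━━┓           
   ┃ FileEditor                           ┃           
   ┠──────────────────────────────────────┨           
   ┃█pi:         ┏━━━━━━━━━━━━━━━━━━━━━━━━━━━━━━━━━━━━
   ┃  timeout: tr┃ CircuitBoard                       
━━━━━━━━━━━━━━━━━━━━━┓────────────────────────────────
rawingCanvas         ┃ 1 2 3 4 5 6 7                  
─────────────────────┨.]                          G   
                     ┃                                
        .            ┃    · ─ R                       
                     ┃        │                       
                     ┃        ·       · ─ ·           
                    *┃                                
                    *┃                    C       ·   
                   * ┃                            │   
                  *  ┃    B                       ·   
                  *  ┃━━━━━━━━━━━━━━━━━━━━━━━━━━━━━━━━
                 *   ┃ation              ▼┃           


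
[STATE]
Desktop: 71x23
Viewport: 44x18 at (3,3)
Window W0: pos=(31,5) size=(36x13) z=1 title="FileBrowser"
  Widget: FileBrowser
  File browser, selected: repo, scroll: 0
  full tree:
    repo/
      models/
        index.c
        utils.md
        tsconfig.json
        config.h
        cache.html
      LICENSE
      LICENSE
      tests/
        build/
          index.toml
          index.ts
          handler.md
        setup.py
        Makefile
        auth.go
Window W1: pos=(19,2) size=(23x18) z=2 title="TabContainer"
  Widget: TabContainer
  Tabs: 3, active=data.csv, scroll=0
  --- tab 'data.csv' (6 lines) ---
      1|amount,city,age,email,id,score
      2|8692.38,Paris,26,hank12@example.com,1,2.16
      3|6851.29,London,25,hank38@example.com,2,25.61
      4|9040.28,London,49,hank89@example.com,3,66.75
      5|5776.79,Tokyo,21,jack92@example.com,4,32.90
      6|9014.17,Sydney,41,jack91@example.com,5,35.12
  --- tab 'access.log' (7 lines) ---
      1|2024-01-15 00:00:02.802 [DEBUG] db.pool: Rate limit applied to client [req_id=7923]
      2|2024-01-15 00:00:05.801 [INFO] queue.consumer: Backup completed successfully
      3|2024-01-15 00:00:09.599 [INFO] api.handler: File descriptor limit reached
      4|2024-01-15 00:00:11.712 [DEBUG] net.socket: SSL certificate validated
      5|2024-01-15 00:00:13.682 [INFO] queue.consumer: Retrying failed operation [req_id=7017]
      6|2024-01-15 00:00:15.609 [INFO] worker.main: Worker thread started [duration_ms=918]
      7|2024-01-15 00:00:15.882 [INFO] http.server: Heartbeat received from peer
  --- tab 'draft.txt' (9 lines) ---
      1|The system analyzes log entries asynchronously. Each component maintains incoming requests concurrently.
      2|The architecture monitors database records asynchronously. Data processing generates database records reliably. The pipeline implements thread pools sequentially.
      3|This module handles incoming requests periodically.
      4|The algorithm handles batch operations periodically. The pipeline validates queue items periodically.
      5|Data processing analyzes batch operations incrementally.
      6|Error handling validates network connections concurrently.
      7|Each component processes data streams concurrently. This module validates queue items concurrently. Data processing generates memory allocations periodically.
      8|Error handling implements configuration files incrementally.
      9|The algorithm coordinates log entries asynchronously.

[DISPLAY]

                ┃ TabContainer        ┃     
                ┠─────────────────────┨     
                ┃[data.csv]│ access.lo┃━━━━━
                ┃─────────────────────┃er   
                ┃amount,city,age,email┃─────
                ┃8692.38,Paris,26,hank┃/    
                ┃6851.29,London,25,han┃dels/
                ┃9040.28,London,49,han┃E    
                ┃5776.79,Tokyo,21,jack┃E    
                ┃9014.17,Sydney,41,jac┃sts/ 
                ┃                     ┃     
                ┃                     ┃     
                ┃                     ┃     
                ┃                     ┃     
                ┃                     ┃━━━━━
                ┃                     ┃     
                ┗━━━━━━━━━━━━━━━━━━━━━┛     
                                            


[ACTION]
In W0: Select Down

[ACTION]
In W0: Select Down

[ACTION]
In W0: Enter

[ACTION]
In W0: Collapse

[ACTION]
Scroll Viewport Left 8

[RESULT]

                   ┃ TabContainer        ┃  
                   ┠─────────────────────┨  
                   ┃[data.csv]│ access.lo┃━━
                   ┃─────────────────────┃er
                   ┃amount,city,age,email┃──
                   ┃8692.38,Paris,26,hank┃/ 
                   ┃6851.29,London,25,han┃de
                   ┃9040.28,London,49,han┃E 
                   ┃5776.79,Tokyo,21,jack┃E 
                   ┃9014.17,Sydney,41,jac┃st
                   ┃                     ┃  
                   ┃                     ┃  
                   ┃                     ┃  
                   ┃                     ┃  
                   ┃                     ┃━━
                   ┃                     ┃  
                   ┗━━━━━━━━━━━━━━━━━━━━━┛  
                                            


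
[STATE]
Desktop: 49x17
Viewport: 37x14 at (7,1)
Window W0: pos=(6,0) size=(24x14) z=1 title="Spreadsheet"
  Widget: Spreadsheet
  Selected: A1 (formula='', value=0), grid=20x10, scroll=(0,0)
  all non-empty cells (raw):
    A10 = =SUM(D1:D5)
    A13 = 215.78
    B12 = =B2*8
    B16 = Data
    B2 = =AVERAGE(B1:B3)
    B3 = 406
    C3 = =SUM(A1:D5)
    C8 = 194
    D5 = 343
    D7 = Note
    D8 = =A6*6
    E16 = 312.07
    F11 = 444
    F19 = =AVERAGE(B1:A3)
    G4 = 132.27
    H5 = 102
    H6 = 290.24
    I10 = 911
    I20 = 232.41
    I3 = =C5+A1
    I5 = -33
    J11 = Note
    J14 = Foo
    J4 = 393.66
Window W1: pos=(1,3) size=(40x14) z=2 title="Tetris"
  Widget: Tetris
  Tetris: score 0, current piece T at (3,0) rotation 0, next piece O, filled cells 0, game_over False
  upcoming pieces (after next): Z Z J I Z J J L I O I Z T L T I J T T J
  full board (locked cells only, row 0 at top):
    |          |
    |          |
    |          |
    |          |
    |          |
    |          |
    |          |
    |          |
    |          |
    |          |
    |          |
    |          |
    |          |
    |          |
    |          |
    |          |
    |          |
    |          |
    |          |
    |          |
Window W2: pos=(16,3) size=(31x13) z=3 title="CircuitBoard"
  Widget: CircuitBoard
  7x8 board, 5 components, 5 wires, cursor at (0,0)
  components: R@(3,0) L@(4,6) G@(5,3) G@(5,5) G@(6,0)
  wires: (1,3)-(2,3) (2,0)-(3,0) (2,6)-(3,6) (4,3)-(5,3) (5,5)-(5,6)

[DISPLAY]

 Spreadsheet          ┃              
──────────────────────┨              
━━━━━━━━━┏━━━━━━━━━━━━━━━━━━━━━━━━━━━
is       ┃ CircuitBoard              
─────────┠───────────────────────────
     │Nex┃   0 1 2 3 4 5 6           
     │▓▓ ┃0  [.]                     
     │▓▓ ┃                           
     │   ┃1               ·          
     │   ┃                │          
     │   ┃2   ·           ·          
     │Sco┃    │                      
     │0  ┃3   R                      
     │   ┃                           


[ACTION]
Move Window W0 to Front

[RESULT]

 Spreadsheet          ┃              
──────────────────────┨              
A1:                   ┃━━━━━━━━━━━━━━
       A       B      ┃              
----------------------┃──────────────
  1      [0]       0  ┃5 6           
  2        0#CIRC!    ┃              
  3        0     406#C┃              
  4        0       0  ┃   ·          
  5        0       0  ┃   │          
  6        0       0  ┃   ·          
  7        0       0  ┃              
━━━━━━━━━━━━━━━━━━━━━━┛              
     │   ┃                           


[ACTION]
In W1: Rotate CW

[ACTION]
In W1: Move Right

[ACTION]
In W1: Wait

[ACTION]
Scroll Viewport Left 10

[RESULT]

      ┃ Spreadsheet          ┃       
      ┠──────────────────────┨       
 ┏━━━━┃A1:                   ┃━━━━━━━
 ┃ Tet┃       A       B      ┃       
 ┠────┃----------------------┃───────
 ┃    ┃  1      [0]       0  ┃5 6    
 ┃    ┃  2        0#CIRC!    ┃       
 ┃    ┃  3        0     406#C┃       
 ┃    ┃  4        0       0  ┃   ·   
 ┃    ┃  5        0       0  ┃   │   
 ┃    ┃  6        0       0  ┃   ·   
 ┃    ┃  7        0       0  ┃       
 ┃    ┗━━━━━━━━━━━━━━━━━━━━━━┛       
 ┃          │   ┃                    


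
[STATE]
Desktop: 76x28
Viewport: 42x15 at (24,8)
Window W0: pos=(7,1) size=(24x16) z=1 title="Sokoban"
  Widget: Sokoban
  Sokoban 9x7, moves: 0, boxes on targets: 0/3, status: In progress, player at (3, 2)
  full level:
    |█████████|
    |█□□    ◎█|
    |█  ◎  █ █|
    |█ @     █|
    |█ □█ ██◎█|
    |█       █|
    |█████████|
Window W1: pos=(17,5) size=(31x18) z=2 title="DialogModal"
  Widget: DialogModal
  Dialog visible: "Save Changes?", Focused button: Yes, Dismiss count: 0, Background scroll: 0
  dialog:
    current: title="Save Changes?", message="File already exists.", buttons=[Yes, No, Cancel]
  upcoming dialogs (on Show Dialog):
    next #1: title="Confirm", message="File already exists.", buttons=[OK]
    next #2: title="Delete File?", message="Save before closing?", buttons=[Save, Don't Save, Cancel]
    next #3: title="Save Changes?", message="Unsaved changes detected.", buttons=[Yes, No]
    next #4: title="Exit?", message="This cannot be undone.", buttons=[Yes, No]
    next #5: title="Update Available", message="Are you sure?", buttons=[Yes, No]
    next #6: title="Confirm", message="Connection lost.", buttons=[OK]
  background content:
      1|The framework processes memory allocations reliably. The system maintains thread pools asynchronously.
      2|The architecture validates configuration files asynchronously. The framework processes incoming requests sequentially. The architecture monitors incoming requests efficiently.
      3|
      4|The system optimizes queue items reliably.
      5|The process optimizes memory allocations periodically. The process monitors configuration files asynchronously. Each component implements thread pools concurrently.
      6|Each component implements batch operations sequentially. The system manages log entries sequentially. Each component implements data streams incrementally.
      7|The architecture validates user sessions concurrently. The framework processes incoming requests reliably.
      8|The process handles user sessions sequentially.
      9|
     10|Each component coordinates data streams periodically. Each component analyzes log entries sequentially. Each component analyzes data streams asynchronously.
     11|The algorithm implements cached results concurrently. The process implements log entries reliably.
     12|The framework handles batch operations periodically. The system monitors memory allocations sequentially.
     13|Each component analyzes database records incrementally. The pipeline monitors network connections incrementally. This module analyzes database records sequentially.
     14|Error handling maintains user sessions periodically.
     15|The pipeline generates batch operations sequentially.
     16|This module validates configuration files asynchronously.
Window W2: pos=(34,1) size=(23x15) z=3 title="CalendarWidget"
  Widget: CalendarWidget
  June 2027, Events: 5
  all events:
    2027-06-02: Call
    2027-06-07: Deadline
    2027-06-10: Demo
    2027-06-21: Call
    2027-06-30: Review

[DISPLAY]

amework pr┃14 15 16 17 18 19 20 ┃         
chitecture┃21* 22 23 24 25 26 27┃         
          ┃28 29 30*            ┃         
stem optim┃                     ┃         
──────────┃                     ┃         
 Save Chan┃                     ┃         
le already┃                     ┃         
es]  No   ┗━━━━━━━━━━━━━━━━━━━━━┛         
───────────────────┘   ┃                  
omponent coordinates da┃                  
gorithm implements cach┃                  
amework handles batch o┃                  
omponent analyzes datab┃                  
handling maintains user┃                  
━━━━━━━━━━━━━━━━━━━━━━━┛                  


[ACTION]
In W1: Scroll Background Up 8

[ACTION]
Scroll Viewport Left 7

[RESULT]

┃The framework pr┃14 15 16 17 18 19 20 ┃  
┃The architecture┃21* 22 23 24 25 26 27┃  
┃                ┃28 29 30*            ┃  
┃The system optim┃                     ┃  
┃Th┌─────────────┃                     ┃  
┃Ea│    Save Chan┃                     ┃  
┃Th│ File already┃                     ┃  
┃Th│ [Yes]  No   ┗━━━━━━━━━━━━━━━━━━━━━┛  
┃  └──────────────────────┘   ┃           
┃Each component coordinates da┃           
┃The algorithm implements cach┃           
┃The framework handles batch o┃           
┃Each component analyzes datab┃           
┃Error handling maintains user┃           
┗━━━━━━━━━━━━━━━━━━━━━━━━━━━━━┛           


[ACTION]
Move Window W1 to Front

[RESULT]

┃The framework processes memor┃8 19 20 ┃  
┃The architecture validates co┃25 26 27┃  
┃                             ┃        ┃  
┃The system optimizes queue it┃        ┃  
┃Th┌──────────────────────┐ry ┃        ┃  
┃Ea│    Save Changes?     │bat┃        ┃  
┃Th│ File already exists. │ us┃        ┃  
┃Th│ [Yes]  No   Cancel   │ess┃━━━━━━━━┛  
┃  └──────────────────────┘   ┃           
┃Each component coordinates da┃           
┃The algorithm implements cach┃           
┃The framework handles batch o┃           
┃Each component analyzes datab┃           
┃Error handling maintains user┃           
┗━━━━━━━━━━━━━━━━━━━━━━━━━━━━━┛           


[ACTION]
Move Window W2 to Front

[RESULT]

┃The framework pr┃14 15 16 17 18 19 20 ┃  
┃The architecture┃21* 22 23 24 25 26 27┃  
┃                ┃28 29 30*            ┃  
┃The system optim┃                     ┃  
┃Th┌─────────────┃                     ┃  
┃Ea│    Save Chan┃                     ┃  
┃Th│ File already┃                     ┃  
┃Th│ [Yes]  No   ┗━━━━━━━━━━━━━━━━━━━━━┛  
┃  └──────────────────────┘   ┃           
┃Each component coordinates da┃           
┃The algorithm implements cach┃           
┃The framework handles batch o┃           
┃Each component analyzes datab┃           
┃Error handling maintains user┃           
┗━━━━━━━━━━━━━━━━━━━━━━━━━━━━━┛           


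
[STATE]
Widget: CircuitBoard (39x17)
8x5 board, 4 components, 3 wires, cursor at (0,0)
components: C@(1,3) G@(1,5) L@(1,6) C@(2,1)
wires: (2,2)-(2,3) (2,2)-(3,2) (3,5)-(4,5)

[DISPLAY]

   0 1 2 3 4 5 6 7                     
0  [.]                                 
                                       
1               C       G   L          
                                       
2       C   · ─ ·                      
            │                          
3           ·           ·              
                        │              
4                       ·              
Cursor: (0,0)                          
                                       
                                       
                                       
                                       
                                       
                                       


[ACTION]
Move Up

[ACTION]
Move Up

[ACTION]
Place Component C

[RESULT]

   0 1 2 3 4 5 6 7                     
0  [C]                                 
                                       
1               C       G   L          
                                       
2       C   · ─ ·                      
            │                          
3           ·           ·              
                        │              
4                       ·              
Cursor: (0,0)                          
                                       
                                       
                                       
                                       
                                       
                                       


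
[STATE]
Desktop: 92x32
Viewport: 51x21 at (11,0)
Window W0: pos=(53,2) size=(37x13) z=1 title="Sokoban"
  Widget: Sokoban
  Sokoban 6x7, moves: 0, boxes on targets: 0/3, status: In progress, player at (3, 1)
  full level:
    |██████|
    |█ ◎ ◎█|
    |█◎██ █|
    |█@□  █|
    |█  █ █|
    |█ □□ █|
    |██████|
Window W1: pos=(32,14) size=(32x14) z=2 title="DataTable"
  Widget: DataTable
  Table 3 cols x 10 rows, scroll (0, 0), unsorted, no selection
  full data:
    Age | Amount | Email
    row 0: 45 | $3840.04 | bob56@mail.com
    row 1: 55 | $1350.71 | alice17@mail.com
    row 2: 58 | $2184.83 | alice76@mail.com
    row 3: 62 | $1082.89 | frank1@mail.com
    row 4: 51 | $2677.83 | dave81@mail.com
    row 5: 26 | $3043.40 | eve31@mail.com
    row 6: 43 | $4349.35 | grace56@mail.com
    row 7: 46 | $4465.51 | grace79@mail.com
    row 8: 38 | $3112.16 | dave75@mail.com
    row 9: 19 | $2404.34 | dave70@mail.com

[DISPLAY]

                                                   
                                                   
                                          ┏━━━━━━━━
                                          ┃ Sokoban
                                          ┠────────
                                          ┃██████  
                                          ┃█ ◎ ◎█  
                                          ┃█◎██ █  
                                          ┃█@□  █  
                                          ┃█  █ █  
                                          ┃█ □□ █  
                                          ┃██████  
                                          ┃Moves: 0
                                          ┃        
                     ┏━━━━━━━━━━━━━━━━━━━━━━━━━━━━━
                     ┃ DataTable                   
                     ┠─────────────────────────────
                     ┃Age│Amount  │Email           
                     ┃───┼────────┼────────────────
                     ┃45 │$3840.04│bob56@mail.com  
                     ┃55 │$1350.71│alice17@mail.com


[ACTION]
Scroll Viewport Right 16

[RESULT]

                                                   
                                                   
                          ┏━━━━━━━━━━━━━━━━━━━━━━━━
                          ┃ Sokoban                
                          ┠────────────────────────
                          ┃██████                  
                          ┃█ ◎ ◎█                  
                          ┃█◎██ █                  
                          ┃█@□  █                  
                          ┃█  █ █                  
                          ┃█ □□ █                  
                          ┃██████                  
                          ┃Moves: 0  0/3           
                          ┃                        
     ┏━━━━━━━━━━━━━━━━━━━━━━━━━━━━━━┓━━━━━━━━━━━━━━
     ┃ DataTable                    ┃              
     ┠──────────────────────────────┨              
     ┃Age│Amount  │Email            ┃              
     ┃───┼────────┼──────────────── ┃              
     ┃45 │$3840.04│bob56@mail.com   ┃              
     ┃55 │$1350.71│alice17@mail.com ┃              


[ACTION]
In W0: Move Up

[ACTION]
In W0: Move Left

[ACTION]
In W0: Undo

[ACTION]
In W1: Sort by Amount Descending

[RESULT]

                                                   
                                                   
                          ┏━━━━━━━━━━━━━━━━━━━━━━━━
                          ┃ Sokoban                
                          ┠────────────────────────
                          ┃██████                  
                          ┃█ ◎ ◎█                  
                          ┃█◎██ █                  
                          ┃█@□  █                  
                          ┃█  █ █                  
                          ┃█ □□ █                  
                          ┃██████                  
                          ┃Moves: 0  0/3           
                          ┃                        
     ┏━━━━━━━━━━━━━━━━━━━━━━━━━━━━━━┓━━━━━━━━━━━━━━
     ┃ DataTable                    ┃              
     ┠──────────────────────────────┨              
     ┃Age│Amount ▼│Email            ┃              
     ┃───┼────────┼──────────────── ┃              
     ┃46 │$4465.51│grace79@mail.com ┃              
     ┃43 │$4349.35│grace56@mail.com ┃              


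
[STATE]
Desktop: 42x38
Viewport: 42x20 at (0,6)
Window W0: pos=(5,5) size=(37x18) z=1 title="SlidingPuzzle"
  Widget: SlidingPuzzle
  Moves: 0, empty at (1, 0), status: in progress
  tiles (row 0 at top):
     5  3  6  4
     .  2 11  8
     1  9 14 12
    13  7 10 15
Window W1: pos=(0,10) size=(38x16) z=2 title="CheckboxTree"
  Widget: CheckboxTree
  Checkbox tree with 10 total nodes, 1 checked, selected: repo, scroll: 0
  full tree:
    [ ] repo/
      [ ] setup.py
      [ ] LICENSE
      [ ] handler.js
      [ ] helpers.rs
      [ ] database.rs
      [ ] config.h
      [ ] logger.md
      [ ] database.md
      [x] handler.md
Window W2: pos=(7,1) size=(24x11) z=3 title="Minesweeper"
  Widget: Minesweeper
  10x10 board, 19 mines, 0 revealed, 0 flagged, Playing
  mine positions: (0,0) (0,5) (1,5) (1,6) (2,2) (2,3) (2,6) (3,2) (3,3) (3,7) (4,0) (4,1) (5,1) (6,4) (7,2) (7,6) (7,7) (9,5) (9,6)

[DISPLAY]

     ┃ ┃■■■■■■■■■■            ┃          ┃
     ┠─┃■■■■■■■■■■            ┃──────────┨
     ┃┌┃■■■■■■■■■■            ┃          ┃
     ┃│┃■■■■■■■■■■            ┃          ┃
┏━━━━━━┃■■■■■■■■■■            ┃━━━━━━┓   ┃
┃ Check┗━━━━━━━━━━━━━━━━━━━━━━┛      ┃   ┃
┠────────────────────────────────────┨   ┃
┃>[-] repo/                          ┃   ┃
┃   [ ] setup.py                     ┃   ┃
┃   [ ] LICENSE                      ┃   ┃
┃   [ ] handler.js                   ┃   ┃
┃   [ ] helpers.rs                   ┃   ┃
┃   [ ] database.rs                  ┃   ┃
┃   [ ] config.h                     ┃   ┃
┃   [ ] logger.md                    ┃   ┃
┃   [ ] database.md                  ┃   ┃
┃   [x] handler.md                   ┃━━━┛
┃                                    ┃    
┃                                    ┃    
┗━━━━━━━━━━━━━━━━━━━━━━━━━━━━━━━━━━━━┛    


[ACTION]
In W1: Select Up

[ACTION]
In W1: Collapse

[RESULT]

     ┃ ┃■■■■■■■■■■            ┃          ┃
     ┠─┃■■■■■■■■■■            ┃──────────┨
     ┃┌┃■■■■■■■■■■            ┃          ┃
     ┃│┃■■■■■■■■■■            ┃          ┃
┏━━━━━━┃■■■■■■■■■■            ┃━━━━━━┓   ┃
┃ Check┗━━━━━━━━━━━━━━━━━━━━━━┛      ┃   ┃
┠────────────────────────────────────┨   ┃
┃>[-] repo/                          ┃   ┃
┃                                    ┃   ┃
┃                                    ┃   ┃
┃                                    ┃   ┃
┃                                    ┃   ┃
┃                                    ┃   ┃
┃                                    ┃   ┃
┃                                    ┃   ┃
┃                                    ┃   ┃
┃                                    ┃━━━┛
┃                                    ┃    
┃                                    ┃    
┗━━━━━━━━━━━━━━━━━━━━━━━━━━━━━━━━━━━━┛    


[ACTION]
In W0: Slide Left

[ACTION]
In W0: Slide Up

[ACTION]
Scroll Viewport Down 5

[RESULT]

┃ Check┗━━━━━━━━━━━━━━━━━━━━━━┛      ┃   ┃
┠────────────────────────────────────┨   ┃
┃>[-] repo/                          ┃   ┃
┃                                    ┃   ┃
┃                                    ┃   ┃
┃                                    ┃   ┃
┃                                    ┃   ┃
┃                                    ┃   ┃
┃                                    ┃   ┃
┃                                    ┃   ┃
┃                                    ┃   ┃
┃                                    ┃━━━┛
┃                                    ┃    
┃                                    ┃    
┗━━━━━━━━━━━━━━━━━━━━━━━━━━━━━━━━━━━━┛    
                                          
                                          
                                          
                                          
                                          


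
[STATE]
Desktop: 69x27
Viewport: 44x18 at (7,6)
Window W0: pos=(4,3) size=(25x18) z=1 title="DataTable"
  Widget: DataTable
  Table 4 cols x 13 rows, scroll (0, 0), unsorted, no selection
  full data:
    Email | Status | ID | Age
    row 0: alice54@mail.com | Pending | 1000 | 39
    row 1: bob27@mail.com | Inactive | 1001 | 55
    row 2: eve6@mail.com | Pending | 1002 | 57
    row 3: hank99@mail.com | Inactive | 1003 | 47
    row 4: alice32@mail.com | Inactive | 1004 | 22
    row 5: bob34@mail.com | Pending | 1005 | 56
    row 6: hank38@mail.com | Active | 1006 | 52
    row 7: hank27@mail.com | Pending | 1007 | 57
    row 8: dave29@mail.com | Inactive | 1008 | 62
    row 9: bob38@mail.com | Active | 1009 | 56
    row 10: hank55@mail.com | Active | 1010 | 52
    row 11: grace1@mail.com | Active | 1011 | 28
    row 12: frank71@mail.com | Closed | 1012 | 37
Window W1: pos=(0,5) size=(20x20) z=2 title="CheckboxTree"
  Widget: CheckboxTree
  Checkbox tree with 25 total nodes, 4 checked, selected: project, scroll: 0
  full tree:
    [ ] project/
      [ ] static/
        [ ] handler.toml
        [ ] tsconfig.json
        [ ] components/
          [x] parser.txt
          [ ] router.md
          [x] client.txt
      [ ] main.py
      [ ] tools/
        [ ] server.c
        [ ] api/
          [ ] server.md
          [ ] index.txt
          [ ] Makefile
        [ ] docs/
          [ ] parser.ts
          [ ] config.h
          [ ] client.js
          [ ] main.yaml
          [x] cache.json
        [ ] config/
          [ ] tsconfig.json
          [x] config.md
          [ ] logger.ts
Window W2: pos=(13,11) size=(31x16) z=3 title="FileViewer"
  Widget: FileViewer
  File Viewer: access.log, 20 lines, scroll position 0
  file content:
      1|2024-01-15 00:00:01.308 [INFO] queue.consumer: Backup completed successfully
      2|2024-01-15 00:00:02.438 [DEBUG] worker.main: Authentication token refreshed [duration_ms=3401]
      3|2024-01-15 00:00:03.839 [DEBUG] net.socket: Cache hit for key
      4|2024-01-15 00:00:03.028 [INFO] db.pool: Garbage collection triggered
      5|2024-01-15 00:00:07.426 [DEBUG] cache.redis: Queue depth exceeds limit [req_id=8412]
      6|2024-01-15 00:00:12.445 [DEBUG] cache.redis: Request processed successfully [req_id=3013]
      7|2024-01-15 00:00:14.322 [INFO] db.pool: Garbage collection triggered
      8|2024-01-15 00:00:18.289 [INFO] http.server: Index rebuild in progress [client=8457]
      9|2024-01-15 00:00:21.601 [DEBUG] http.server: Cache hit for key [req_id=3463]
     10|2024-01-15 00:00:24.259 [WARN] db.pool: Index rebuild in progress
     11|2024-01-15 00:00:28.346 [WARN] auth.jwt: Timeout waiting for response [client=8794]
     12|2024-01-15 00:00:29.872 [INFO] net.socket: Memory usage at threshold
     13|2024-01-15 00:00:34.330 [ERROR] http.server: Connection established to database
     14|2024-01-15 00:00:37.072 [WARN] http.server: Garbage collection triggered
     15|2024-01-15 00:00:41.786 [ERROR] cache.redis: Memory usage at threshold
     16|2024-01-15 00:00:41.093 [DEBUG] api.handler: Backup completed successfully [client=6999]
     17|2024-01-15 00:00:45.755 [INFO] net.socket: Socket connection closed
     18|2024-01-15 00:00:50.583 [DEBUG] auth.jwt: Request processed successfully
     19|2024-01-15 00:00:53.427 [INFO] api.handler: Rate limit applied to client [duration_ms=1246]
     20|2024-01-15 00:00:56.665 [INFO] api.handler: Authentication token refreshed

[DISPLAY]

boxTree     ┃ │Status┃                      
────────────┨─┼──────┃                      
roject/     ┃m│Pendin┃                      
 static/    ┃ │Inacti┃                      
 ] handler.t┃ │Pendin┃                      
 ] tsc┏━━━━━━━━━━━━━━━━━━━━━━━━━━━━━┓       
-] com┃ FileViewer                  ┃       
 [x] p┠─────────────────────────────┨       
 [ ] r┃2024-01-15 00:00:01.308 [INF▲┃       
 [x] c┃2024-01-15 00:00:02.438 [DEB█┃       
 main.┃2024-01-15 00:00:03.839 [DEB░┃       
 tools┃2024-01-15 00:00:03.028 [INF░┃       
 ] ser┃2024-01-15 00:00:07.426 [DEB░┃       
 ] api┃2024-01-15 00:00:12.445 [DEB░┃       
 [ ] s┃2024-01-15 00:00:14.322 [INF░┃       
 [ ] i┃2024-01-15 00:00:18.289 [INF░┃       
 [ ] M┃2024-01-15 00:00:21.601 [DEB░┃       
-] doc┃2024-01-15 00:00:24.259 [WAR░┃       


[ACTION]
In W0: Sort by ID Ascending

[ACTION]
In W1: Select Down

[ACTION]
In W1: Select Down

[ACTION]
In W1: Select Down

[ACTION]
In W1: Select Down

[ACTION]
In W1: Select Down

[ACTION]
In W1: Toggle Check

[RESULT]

boxTree     ┃ │Status┃                      
────────────┨─┼──────┃                      
roject/     ┃m│Pendin┃                      
 static/    ┃ │Inacti┃                      
 ] handler.t┃ │Pendin┃                      
 ] tsc┏━━━━━━━━━━━━━━━━━━━━━━━━━━━━━┓       
-] com┃ FileViewer                  ┃       
 [ ] p┠─────────────────────────────┨       
 [ ] r┃2024-01-15 00:00:01.308 [INF▲┃       
 [x] c┃2024-01-15 00:00:02.438 [DEB█┃       
 main.┃2024-01-15 00:00:03.839 [DEB░┃       
 tools┃2024-01-15 00:00:03.028 [INF░┃       
 ] ser┃2024-01-15 00:00:07.426 [DEB░┃       
 ] api┃2024-01-15 00:00:12.445 [DEB░┃       
 [ ] s┃2024-01-15 00:00:14.322 [INF░┃       
 [ ] i┃2024-01-15 00:00:18.289 [INF░┃       
 [ ] M┃2024-01-15 00:00:21.601 [DEB░┃       
-] doc┃2024-01-15 00:00:24.259 [WAR░┃       
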